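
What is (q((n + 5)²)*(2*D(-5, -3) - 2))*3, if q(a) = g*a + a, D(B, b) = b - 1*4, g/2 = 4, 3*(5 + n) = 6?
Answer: -1728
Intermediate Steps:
n = -3 (n = -5 + (⅓)*6 = -5 + 2 = -3)
g = 8 (g = 2*4 = 8)
D(B, b) = -4 + b (D(B, b) = b - 4 = -4 + b)
q(a) = 9*a (q(a) = 8*a + a = 9*a)
(q((n + 5)²)*(2*D(-5, -3) - 2))*3 = ((9*(-3 + 5)²)*(2*(-4 - 3) - 2))*3 = ((9*2²)*(2*(-7) - 2))*3 = ((9*4)*(-14 - 2))*3 = (36*(-16))*3 = -576*3 = -1728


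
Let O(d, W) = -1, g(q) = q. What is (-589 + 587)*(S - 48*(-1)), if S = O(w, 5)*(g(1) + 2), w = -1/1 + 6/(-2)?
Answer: -90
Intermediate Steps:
w = -4 (w = -1*1 + 6*(-½) = -1 - 3 = -4)
S = -3 (S = -(1 + 2) = -1*3 = -3)
(-589 + 587)*(S - 48*(-1)) = (-589 + 587)*(-3 - 48*(-1)) = -2*(-3 + 48) = -2*45 = -90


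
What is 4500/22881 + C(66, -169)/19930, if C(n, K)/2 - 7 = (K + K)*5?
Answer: 2111259/76003055 ≈ 0.027779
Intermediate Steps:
C(n, K) = 14 + 20*K (C(n, K) = 14 + 2*((K + K)*5) = 14 + 2*((2*K)*5) = 14 + 2*(10*K) = 14 + 20*K)
4500/22881 + C(66, -169)/19930 = 4500/22881 + (14 + 20*(-169))/19930 = 4500*(1/22881) + (14 - 3380)*(1/19930) = 1500/7627 - 3366*1/19930 = 1500/7627 - 1683/9965 = 2111259/76003055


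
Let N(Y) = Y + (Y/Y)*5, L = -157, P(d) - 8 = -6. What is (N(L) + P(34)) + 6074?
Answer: 5924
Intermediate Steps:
P(d) = 2 (P(d) = 8 - 6 = 2)
N(Y) = 5 + Y (N(Y) = Y + 1*5 = Y + 5 = 5 + Y)
(N(L) + P(34)) + 6074 = ((5 - 157) + 2) + 6074 = (-152 + 2) + 6074 = -150 + 6074 = 5924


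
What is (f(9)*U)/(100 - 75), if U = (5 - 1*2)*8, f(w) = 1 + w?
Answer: 48/5 ≈ 9.6000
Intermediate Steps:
U = 24 (U = (5 - 2)*8 = 3*8 = 24)
(f(9)*U)/(100 - 75) = ((1 + 9)*24)/(100 - 75) = (10*24)/25 = 240*(1/25) = 48/5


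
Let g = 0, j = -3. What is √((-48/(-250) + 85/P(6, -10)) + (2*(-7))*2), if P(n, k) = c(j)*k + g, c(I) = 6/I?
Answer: I*√58895/50 ≈ 4.8537*I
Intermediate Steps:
P(n, k) = -2*k (P(n, k) = (6/(-3))*k + 0 = (6*(-⅓))*k + 0 = -2*k + 0 = -2*k)
√((-48/(-250) + 85/P(6, -10)) + (2*(-7))*2) = √((-48/(-250) + 85/((-2*(-10)))) + (2*(-7))*2) = √((-48*(-1/250) + 85/20) - 14*2) = √((24/125 + 85*(1/20)) - 28) = √((24/125 + 17/4) - 28) = √(2221/500 - 28) = √(-11779/500) = I*√58895/50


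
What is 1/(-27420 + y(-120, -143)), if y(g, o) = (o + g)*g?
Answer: 1/4140 ≈ 0.00024155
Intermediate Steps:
y(g, o) = g*(g + o) (y(g, o) = (g + o)*g = g*(g + o))
1/(-27420 + y(-120, -143)) = 1/(-27420 - 120*(-120 - 143)) = 1/(-27420 - 120*(-263)) = 1/(-27420 + 31560) = 1/4140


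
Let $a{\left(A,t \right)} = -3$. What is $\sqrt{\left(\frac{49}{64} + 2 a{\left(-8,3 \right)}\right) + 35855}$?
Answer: $\frac{\sqrt{2294385}}{8} \approx 189.34$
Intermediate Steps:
$\sqrt{\left(\frac{49}{64} + 2 a{\left(-8,3 \right)}\right) + 35855} = \sqrt{\left(\frac{49}{64} + 2 \left(-3\right)\right) + 35855} = \sqrt{\left(49 \cdot \frac{1}{64} - 6\right) + 35855} = \sqrt{\left(\frac{49}{64} - 6\right) + 35855} = \sqrt{- \frac{335}{64} + 35855} = \sqrt{\frac{2294385}{64}} = \frac{\sqrt{2294385}}{8}$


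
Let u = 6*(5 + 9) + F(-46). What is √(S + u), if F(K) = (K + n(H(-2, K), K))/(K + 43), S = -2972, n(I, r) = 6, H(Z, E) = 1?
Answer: 28*I*√33/3 ≈ 53.616*I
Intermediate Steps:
F(K) = (6 + K)/(43 + K) (F(K) = (K + 6)/(K + 43) = (6 + K)/(43 + K))
u = 292/3 (u = 6*(5 + 9) + (6 - 46)/(43 - 46) = 6*14 - 40/(-3) = 84 - ⅓*(-40) = 84 + 40/3 = 292/3 ≈ 97.333)
√(S + u) = √(-2972 + 292/3) = √(-8624/3) = 28*I*√33/3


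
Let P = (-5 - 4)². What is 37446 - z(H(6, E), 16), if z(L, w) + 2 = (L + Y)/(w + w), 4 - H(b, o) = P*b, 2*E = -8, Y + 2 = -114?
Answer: 599467/16 ≈ 37467.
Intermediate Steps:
Y = -116 (Y = -2 - 114 = -116)
E = -4 (E = (½)*(-8) = -4)
P = 81 (P = (-9)² = 81)
H(b, o) = 4 - 81*b
z(L, w) = -2 + (-116 + L)/(2*w) (z(L, w) = -2 + (L - 116)/(w + w) = -2 + (-116 + L)/((2*w)) = -2 + (-116 + L)*(1/(2*w)) = -2 + (-116 + L)/(2*w))
37446 - z(H(6, E), 16) = 37446 - (-116 + (4 - 81*6) - 4*16)/(2*16) = 37446 - (-116 + (4 - 486) - 64)/(2*16) = 37446 - (-116 - 482 - 64)/(2*16) = 37446 - (-662)/(2*16) = 37446 - 1*(-331/16) = 37446 + 331/16 = 599467/16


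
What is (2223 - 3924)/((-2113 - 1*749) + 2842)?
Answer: 1701/20 ≈ 85.050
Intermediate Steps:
(2223 - 3924)/((-2113 - 1*749) + 2842) = -1701/((-2113 - 749) + 2842) = -1701/(-2862 + 2842) = -1701/(-20) = -1701*(-1/20) = 1701/20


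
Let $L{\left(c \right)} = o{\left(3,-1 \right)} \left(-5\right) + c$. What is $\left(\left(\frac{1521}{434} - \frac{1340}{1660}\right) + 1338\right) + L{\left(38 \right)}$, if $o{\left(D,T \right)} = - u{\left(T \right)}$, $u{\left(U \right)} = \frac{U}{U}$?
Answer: $\frac{49843547}{36022} \approx 1383.7$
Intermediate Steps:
$u{\left(U \right)} = 1$
$o{\left(D,T \right)} = -1$ ($o{\left(D,T \right)} = \left(-1\right) 1 = -1$)
$L{\left(c \right)} = 5 + c$ ($L{\left(c \right)} = \left(-1\right) \left(-5\right) + c = 5 + c$)
$\left(\left(\frac{1521}{434} - \frac{1340}{1660}\right) + 1338\right) + L{\left(38 \right)} = \left(\left(\frac{1521}{434} - \frac{1340}{1660}\right) + 1338\right) + \left(5 + 38\right) = \left(\left(1521 \cdot \frac{1}{434} - \frac{67}{83}\right) + 1338\right) + 43 = \left(\left(\frac{1521}{434} - \frac{67}{83}\right) + 1338\right) + 43 = \left(\frac{97165}{36022} + 1338\right) + 43 = \frac{48294601}{36022} + 43 = \frac{49843547}{36022}$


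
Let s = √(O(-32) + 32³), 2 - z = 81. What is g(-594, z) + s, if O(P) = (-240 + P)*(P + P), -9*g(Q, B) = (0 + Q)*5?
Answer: 554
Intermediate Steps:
z = -79 (z = 2 - 1*81 = 2 - 81 = -79)
g(Q, B) = -5*Q/9 (g(Q, B) = -(0 + Q)*5/9 = -Q*5/9 = -5*Q/9)
O(P) = 2*P*(-240 + P) (O(P) = (-240 + P)*(2*P) = 2*P*(-240 + P))
s = 224 (s = √(2*(-32)*(-240 - 32) + 32³) = √(2*(-32)*(-272) + 32768) = √(17408 + 32768) = √50176 = 224)
g(-594, z) + s = -5/9*(-594) + 224 = 330 + 224 = 554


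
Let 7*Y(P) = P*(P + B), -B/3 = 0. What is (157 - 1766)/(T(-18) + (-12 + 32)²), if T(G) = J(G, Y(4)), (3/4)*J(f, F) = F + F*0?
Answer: -33789/8464 ≈ -3.9921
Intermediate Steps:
B = 0 (B = -3*0 = 0)
Y(P) = P²/7 (Y(P) = (P*(P + 0))/7 = (P*P)/7 = P²/7)
J(f, F) = 4*F/3 (J(f, F) = 4*(F + F*0)/3 = 4*(F + 0)/3 = 4*F/3)
T(G) = 64/21 (T(G) = 4*((⅐)*4²)/3 = 4*((⅐)*16)/3 = (4/3)*(16/7) = 64/21)
(157 - 1766)/(T(-18) + (-12 + 32)²) = (157 - 1766)/(64/21 + (-12 + 32)²) = -1609/(64/21 + 20²) = -1609/(64/21 + 400) = -1609/8464/21 = -1609*21/8464 = -33789/8464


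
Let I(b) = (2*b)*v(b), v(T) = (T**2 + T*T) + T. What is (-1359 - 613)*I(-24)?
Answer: 106771968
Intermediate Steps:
v(T) = T + 2*T**2 (v(T) = (T**2 + T**2) + T = 2*T**2 + T = T + 2*T**2)
I(b) = 2*b**2*(1 + 2*b) (I(b) = (2*b)*(b*(1 + 2*b)) = 2*b**2*(1 + 2*b))
(-1359 - 613)*I(-24) = (-1359 - 613)*((-24)**2*(2 + 4*(-24))) = -1135872*(2 - 96) = -1135872*(-94) = -1972*(-54144) = 106771968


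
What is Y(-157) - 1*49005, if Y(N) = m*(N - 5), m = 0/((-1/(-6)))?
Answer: -49005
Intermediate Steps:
m = 0 (m = 0/((-1*(-⅙))) = 0/(⅙) = 0*6 = 0)
Y(N) = 0 (Y(N) = 0*(N - 5) = 0*(-5 + N) = 0)
Y(-157) - 1*49005 = 0 - 1*49005 = 0 - 49005 = -49005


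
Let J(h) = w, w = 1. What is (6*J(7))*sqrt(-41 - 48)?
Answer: 6*I*sqrt(89) ≈ 56.604*I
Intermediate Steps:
J(h) = 1
(6*J(7))*sqrt(-41 - 48) = (6*1)*sqrt(-41 - 48) = 6*sqrt(-89) = 6*(I*sqrt(89)) = 6*I*sqrt(89)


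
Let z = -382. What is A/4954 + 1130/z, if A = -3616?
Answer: -1744833/473107 ≈ -3.6880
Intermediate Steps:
A/4954 + 1130/z = -3616/4954 + 1130/(-382) = -3616*1/4954 + 1130*(-1/382) = -1808/2477 - 565/191 = -1744833/473107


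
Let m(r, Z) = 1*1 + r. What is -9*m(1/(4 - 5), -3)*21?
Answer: 0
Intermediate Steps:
m(r, Z) = 1 + r
-9*m(1/(4 - 5), -3)*21 = -9*(1 + 1/(4 - 5))*21 = -9*(1 + 1/(-1))*21 = -9*(1 - 1)*21 = -9*0*21 = 0*21 = 0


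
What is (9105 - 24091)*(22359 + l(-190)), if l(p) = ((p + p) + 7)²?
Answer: -2420059168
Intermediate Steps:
l(p) = (7 + 2*p)² (l(p) = (2*p + 7)² = (7 + 2*p)²)
(9105 - 24091)*(22359 + l(-190)) = (9105 - 24091)*(22359 + (7 + 2*(-190))²) = -14986*(22359 + (7 - 380)²) = -14986*(22359 + (-373)²) = -14986*(22359 + 139129) = -14986*161488 = -2420059168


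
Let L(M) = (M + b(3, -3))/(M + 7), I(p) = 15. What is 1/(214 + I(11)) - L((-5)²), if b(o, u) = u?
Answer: -2503/3664 ≈ -0.68313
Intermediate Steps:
L(M) = (-3 + M)/(7 + M) (L(M) = (M - 3)/(M + 7) = (-3 + M)/(7 + M))
1/(214 + I(11)) - L((-5)²) = 1/(214 + 15) - (-3 + (-5)²)/(7 + (-5)²) = 1/229 - (-3 + 25)/(7 + 25) = 1/229 - 22/32 = 1/229 - 1*11/16 = 1/229 - 11/16 = -2503/3664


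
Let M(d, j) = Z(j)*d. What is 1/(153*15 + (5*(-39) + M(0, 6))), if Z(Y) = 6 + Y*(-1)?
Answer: 1/2100 ≈ 0.00047619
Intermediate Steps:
Z(Y) = 6 - Y
M(d, j) = d*(6 - j) (M(d, j) = (6 - j)*d = d*(6 - j))
1/(153*15 + (5*(-39) + M(0, 6))) = 1/(153*15 + (5*(-39) + 0*(6 - 1*6))) = 1/(2295 + (-195 + 0*(6 - 6))) = 1/(2295 + (-195 + 0*0)) = 1/(2295 + (-195 + 0)) = 1/(2295 - 195) = 1/2100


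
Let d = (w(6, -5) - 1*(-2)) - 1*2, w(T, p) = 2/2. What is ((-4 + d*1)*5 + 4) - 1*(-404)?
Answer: 393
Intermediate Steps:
w(T, p) = 1 (w(T, p) = 2*(1/2) = 1)
d = 1 (d = (1 - 1*(-2)) - 1*2 = (1 + 2) - 2 = 3 - 2 = 1)
((-4 + d*1)*5 + 4) - 1*(-404) = ((-4 + 1*1)*5 + 4) - 1*(-404) = ((-4 + 1)*5 + 4) + 404 = (-3*5 + 4) + 404 = (-15 + 4) + 404 = -11 + 404 = 393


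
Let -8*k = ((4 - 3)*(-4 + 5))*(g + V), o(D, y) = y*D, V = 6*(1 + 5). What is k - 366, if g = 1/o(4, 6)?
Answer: -71137/192 ≈ -370.51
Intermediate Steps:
V = 36 (V = 6*6 = 36)
o(D, y) = D*y
g = 1/24 (g = 1/(4*6) = 1/24 ≈ 0.041667)
k = -865/192 (k = -(4 - 3)*(-4 + 5)*(1/24 + 36)/8 = -1*1*865/(8*24) = -865/(8*24) = -1/8*865/24 = -865/192 ≈ -4.5052)
k - 366 = -865/192 - 366 = -71137/192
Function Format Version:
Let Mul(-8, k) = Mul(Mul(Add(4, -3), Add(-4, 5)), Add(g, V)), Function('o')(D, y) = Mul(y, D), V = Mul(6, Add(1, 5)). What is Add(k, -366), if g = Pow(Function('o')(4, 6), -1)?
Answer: Rational(-71137, 192) ≈ -370.51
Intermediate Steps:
V = 36 (V = Mul(6, 6) = 36)
Function('o')(D, y) = Mul(D, y)
g = Rational(1, 24) (g = Pow(Mul(4, 6), -1) = Pow(24, -1) = Rational(1, 24) ≈ 0.041667)
k = Rational(-865, 192) (k = Mul(Rational(-1, 8), Mul(Mul(Add(4, -3), Add(-4, 5)), Add(Rational(1, 24), 36))) = Mul(Rational(-1, 8), Mul(Mul(1, 1), Rational(865, 24))) = Mul(Rational(-1, 8), Mul(1, Rational(865, 24))) = Mul(Rational(-1, 8), Rational(865, 24)) = Rational(-865, 192) ≈ -4.5052)
Add(k, -366) = Add(Rational(-865, 192), -366) = Rational(-71137, 192)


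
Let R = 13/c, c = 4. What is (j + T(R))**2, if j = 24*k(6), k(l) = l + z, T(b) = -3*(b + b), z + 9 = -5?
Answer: 178929/4 ≈ 44732.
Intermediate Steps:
R = 13/4 ≈ 3.2500
z = -14 (z = -9 - 5 = -14)
T(b) = -6*b
k(l) = -14 + l (k(l) = l - 14 = -14 + l)
j = -192 (j = 24*(-14 + 6) = 24*(-8) = -192)
(j + T(R))**2 = (-192 - 6*13/4)**2 = (-192 - 39/2)**2 = (-423/2)**2 = 178929/4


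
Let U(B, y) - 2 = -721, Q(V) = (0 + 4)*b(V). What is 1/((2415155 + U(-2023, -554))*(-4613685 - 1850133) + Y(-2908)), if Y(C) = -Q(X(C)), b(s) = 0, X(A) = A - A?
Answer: -1/15606474876648 ≈ -6.4076e-14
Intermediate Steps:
X(A) = 0
Q(V) = 0 (Q(V) = (0 + 4)*0 = 4*0 = 0)
U(B, y) = -719 (U(B, y) = 2 - 721 = -719)
Y(C) = 0 (Y(C) = -1*0 = 0)
1/((2415155 + U(-2023, -554))*(-4613685 - 1850133) + Y(-2908)) = 1/((2415155 - 719)*(-4613685 - 1850133) + 0) = 1/(2414436*(-6463818) + 0) = 1/(-15606474876648 + 0) = 1/(-15606474876648) = -1/15606474876648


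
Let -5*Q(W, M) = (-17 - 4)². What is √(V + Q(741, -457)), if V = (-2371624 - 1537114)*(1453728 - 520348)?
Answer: I*√91208446863205/5 ≈ 1.9101e+6*I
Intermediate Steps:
Q(W, M) = -441/5 (Q(W, M) = -(-17 - 4)²/5 = -⅕*(-21)² = -⅕*441 = -441/5)
V = -3648337874440 (V = -3908738*933380 = -3648337874440)
√(V + Q(741, -457)) = √(-3648337874440 - 441/5) = √(-18241689372641/5) = I*√91208446863205/5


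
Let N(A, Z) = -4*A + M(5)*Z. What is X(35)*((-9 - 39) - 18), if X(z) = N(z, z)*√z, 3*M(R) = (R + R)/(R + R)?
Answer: 8470*√35 ≈ 50109.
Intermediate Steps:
M(R) = ⅓ (M(R) = ((R + R)/(R + R))/3 = ((2*R)/((2*R)))/3 = ((2*R)*(1/(2*R)))/3 = (⅓)*1 = ⅓)
N(A, Z) = -4*A + Z/3
X(z) = -11*z^(3/2)/3 (X(z) = (-4*z + z/3)*√z = (-11*z/3)*√z = -11*z^(3/2)/3)
X(35)*((-9 - 39) - 18) = (-385*√35/3)*((-9 - 39) - 18) = (-385*√35/3)*(-48 - 18) = -385*√35/3*(-66) = 8470*√35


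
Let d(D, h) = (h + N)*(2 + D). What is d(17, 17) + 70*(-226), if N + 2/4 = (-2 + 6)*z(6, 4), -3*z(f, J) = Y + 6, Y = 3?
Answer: -31469/2 ≈ -15735.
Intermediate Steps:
z(f, J) = -3 (z(f, J) = -(3 + 6)/3 = -⅓*9 = -3)
N = -25/2 (N = -½ + (-2 + 6)*(-3) = -½ + 4*(-3) = -½ - 12 = -25/2 ≈ -12.500)
d(D, h) = (2 + D)*(-25/2 + h) (d(D, h) = (h - 25/2)*(2 + D) = (-25/2 + h)*(2 + D) = (2 + D)*(-25/2 + h))
d(17, 17) + 70*(-226) = (-25 + 2*17 - 25/2*17 + 17*17) + 70*(-226) = (-25 + 34 - 425/2 + 289) - 15820 = 171/2 - 15820 = -31469/2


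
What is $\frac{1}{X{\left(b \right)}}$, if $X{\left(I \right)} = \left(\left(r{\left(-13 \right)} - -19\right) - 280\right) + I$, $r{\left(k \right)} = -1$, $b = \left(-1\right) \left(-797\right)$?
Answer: $\frac{1}{535} \approx 0.0018692$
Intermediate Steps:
$b = 797$
$X{\left(I \right)} = -262 + I$ ($X{\left(I \right)} = \left(\left(-1 - -19\right) - 280\right) + I = \left(\left(-1 + 19\right) - 280\right) + I = \left(18 - 280\right) + I = -262 + I$)
$\frac{1}{X{\left(b \right)}} = \frac{1}{-262 + 797} = \frac{1}{535}$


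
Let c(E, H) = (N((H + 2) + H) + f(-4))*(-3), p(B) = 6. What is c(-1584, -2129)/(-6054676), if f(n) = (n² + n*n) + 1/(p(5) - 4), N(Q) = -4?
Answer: 171/12109352 ≈ 1.4121e-5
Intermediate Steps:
f(n) = ½ + 2*n² (f(n) = (n² + n*n) + 1/(6 - 4) = (n² + n²) + 1/2 = 2*n² + ½ = ½ + 2*n²)
c(E, H) = -171/2 (c(E, H) = (-4 + (½ + 2*(-4)²))*(-3) = (-4 + (½ + 2*16))*(-3) = (-4 + (½ + 32))*(-3) = (-4 + 65/2)*(-3) = (57/2)*(-3) = -171/2)
c(-1584, -2129)/(-6054676) = -171/2/(-6054676) = -171/2*(-1/6054676) = 171/12109352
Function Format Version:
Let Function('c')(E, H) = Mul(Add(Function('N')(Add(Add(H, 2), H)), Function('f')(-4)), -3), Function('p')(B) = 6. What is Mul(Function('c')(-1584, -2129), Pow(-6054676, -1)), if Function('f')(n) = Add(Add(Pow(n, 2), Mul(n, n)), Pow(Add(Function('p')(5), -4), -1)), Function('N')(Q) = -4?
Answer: Rational(171, 12109352) ≈ 1.4121e-5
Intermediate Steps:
Function('f')(n) = Add(Rational(1, 2), Mul(2, Pow(n, 2))) (Function('f')(n) = Add(Add(Pow(n, 2), Mul(n, n)), Pow(Add(6, -4), -1)) = Add(Add(Pow(n, 2), Pow(n, 2)), Pow(2, -1)) = Add(Mul(2, Pow(n, 2)), Rational(1, 2)) = Add(Rational(1, 2), Mul(2, Pow(n, 2))))
Function('c')(E, H) = Rational(-171, 2) (Function('c')(E, H) = Mul(Add(-4, Add(Rational(1, 2), Mul(2, Pow(-4, 2)))), -3) = Mul(Add(-4, Add(Rational(1, 2), Mul(2, 16))), -3) = Mul(Add(-4, Add(Rational(1, 2), 32)), -3) = Mul(Add(-4, Rational(65, 2)), -3) = Mul(Rational(57, 2), -3) = Rational(-171, 2))
Mul(Function('c')(-1584, -2129), Pow(-6054676, -1)) = Mul(Rational(-171, 2), Pow(-6054676, -1)) = Mul(Rational(-171, 2), Rational(-1, 6054676)) = Rational(171, 12109352)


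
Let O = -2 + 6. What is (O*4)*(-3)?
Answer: -48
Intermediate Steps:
O = 4
(O*4)*(-3) = (4*4)*(-3) = 16*(-3) = -48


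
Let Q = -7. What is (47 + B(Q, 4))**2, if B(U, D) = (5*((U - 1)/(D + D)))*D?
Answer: 729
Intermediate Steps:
B(U, D) = -5/2 + 5*U/2 (B(U, D) = (5*((-1 + U)/((2*D))))*D = (5*((-1 + U)*(1/(2*D))))*D = (5*((-1 + U)/(2*D)))*D = (5*(-1 + U)/(2*D))*D = -5/2 + 5*U/2)
(47 + B(Q, 4))**2 = (47 + (-5/2 + (5/2)*(-7)))**2 = (47 + (-5/2 - 35/2))**2 = (47 - 20)**2 = 27**2 = 729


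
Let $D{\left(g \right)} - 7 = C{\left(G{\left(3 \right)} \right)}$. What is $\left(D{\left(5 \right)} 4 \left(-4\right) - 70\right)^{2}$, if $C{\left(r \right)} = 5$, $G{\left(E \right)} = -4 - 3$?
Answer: $68644$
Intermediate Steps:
$G{\left(E \right)} = -7$
$D{\left(g \right)} = 12$ ($D{\left(g \right)} = 7 + 5 = 12$)
$\left(D{\left(5 \right)} 4 \left(-4\right) - 70\right)^{2} = \left(12 \cdot 4 \left(-4\right) - 70\right)^{2} = \left(48 \left(-4\right) - 70\right)^{2} = \left(-192 - 70\right)^{2} = \left(-262\right)^{2} = 68644$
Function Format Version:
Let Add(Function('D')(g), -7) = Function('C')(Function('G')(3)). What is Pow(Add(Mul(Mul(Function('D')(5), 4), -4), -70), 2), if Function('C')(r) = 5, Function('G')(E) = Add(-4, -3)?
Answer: 68644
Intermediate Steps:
Function('G')(E) = -7
Function('D')(g) = 12 (Function('D')(g) = Add(7, 5) = 12)
Pow(Add(Mul(Mul(Function('D')(5), 4), -4), -70), 2) = Pow(Add(Mul(Mul(12, 4), -4), -70), 2) = Pow(Add(Mul(48, -4), -70), 2) = Pow(Add(-192, -70), 2) = Pow(-262, 2) = 68644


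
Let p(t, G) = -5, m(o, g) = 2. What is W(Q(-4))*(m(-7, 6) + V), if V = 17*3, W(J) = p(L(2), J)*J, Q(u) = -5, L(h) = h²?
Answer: 1325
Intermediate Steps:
W(J) = -5*J
V = 51
W(Q(-4))*(m(-7, 6) + V) = (-5*(-5))*(2 + 51) = 25*53 = 1325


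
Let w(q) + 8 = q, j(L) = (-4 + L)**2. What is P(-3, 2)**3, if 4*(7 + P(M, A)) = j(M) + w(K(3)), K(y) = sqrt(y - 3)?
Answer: 2197/64 ≈ 34.328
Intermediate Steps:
K(y) = sqrt(-3 + y)
w(q) = -8 + q
P(M, A) = -9 + (-4 + M)**2/4 (P(M, A) = -7 + ((-4 + M)**2 + (-8 + sqrt(-3 + 3)))/4 = -7 + ((-4 + M)**2 + (-8 + sqrt(0)))/4 = -7 + ((-4 + M)**2 + (-8 + 0))/4 = -7 + ((-4 + M)**2 - 8)/4 = -7 + (-8 + (-4 + M)**2)/4 = -7 + (-2 + (-4 + M)**2/4) = -9 + (-4 + M)**2/4)
P(-3, 2)**3 = (-9 + (-4 - 3)**2/4)**3 = (-9 + (1/4)*(-7)**2)**3 = (-9 + (1/4)*49)**3 = (-9 + 49/4)**3 = (13/4)**3 = 2197/64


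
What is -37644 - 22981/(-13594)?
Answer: -73101365/1942 ≈ -37642.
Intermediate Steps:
-37644 - 22981/(-13594) = -37644 - 22981*(-1/13594) = -37644 + 3283/1942 = -73101365/1942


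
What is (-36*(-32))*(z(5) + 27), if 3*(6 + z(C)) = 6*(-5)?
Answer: 12672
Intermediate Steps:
z(C) = -16 (z(C) = -6 + (6*(-5))/3 = -6 + (⅓)*(-30) = -6 - 10 = -16)
(-36*(-32))*(z(5) + 27) = (-36*(-32))*(-16 + 27) = 1152*11 = 12672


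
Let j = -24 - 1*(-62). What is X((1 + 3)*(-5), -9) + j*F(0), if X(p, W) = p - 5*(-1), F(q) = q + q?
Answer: -15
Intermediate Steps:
F(q) = 2*q
X(p, W) = 5 + p (X(p, W) = p + 5 = 5 + p)
j = 38 (j = -24 + 62 = 38)
X((1 + 3)*(-5), -9) + j*F(0) = (5 + (1 + 3)*(-5)) + 38*(2*0) = (5 + 4*(-5)) + 38*0 = (5 - 20) + 0 = -15 + 0 = -15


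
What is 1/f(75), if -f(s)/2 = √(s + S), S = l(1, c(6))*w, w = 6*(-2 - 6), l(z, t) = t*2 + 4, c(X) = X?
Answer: I*√77/462 ≈ 0.018993*I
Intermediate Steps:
l(z, t) = 4 + 2*t (l(z, t) = 2*t + 4 = 4 + 2*t)
w = -48 (w = 6*(-8) = -48)
S = -768 (S = (4 + 2*6)*(-48) = (4 + 12)*(-48) = 16*(-48) = -768)
f(s) = -2*√(-768 + s) (f(s) = -2*√(s - 768) = -2*√(-768 + s))
1/f(75) = 1/(-2*√(-768 + 75)) = 1/(-6*I*√77) = I*√77/462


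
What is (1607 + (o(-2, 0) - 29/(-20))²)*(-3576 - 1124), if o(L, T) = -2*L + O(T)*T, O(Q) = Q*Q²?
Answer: -30770007/4 ≈ -7.6925e+6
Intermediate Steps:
O(Q) = Q³
o(L, T) = T⁴ - 2*L (o(L, T) = -2*L + T³*T = -2*L + T⁴ = T⁴ - 2*L)
(1607 + (o(-2, 0) - 29/(-20))²)*(-3576 - 1124) = (1607 + ((0⁴ - 2*(-2)) - 29/(-20))²)*(-3576 - 1124) = (1607 + ((0 + 4) - 29*(-1/20))²)*(-4700) = (1607 + (4 + 29/20)²)*(-4700) = (1607 + (109/20)²)*(-4700) = (1607 + 11881/400)*(-4700) = (654681/400)*(-4700) = -30770007/4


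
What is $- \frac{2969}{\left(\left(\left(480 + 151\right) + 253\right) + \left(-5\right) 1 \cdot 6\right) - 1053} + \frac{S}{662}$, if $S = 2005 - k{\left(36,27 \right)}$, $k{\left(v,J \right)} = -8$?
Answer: $\frac{2366065}{131738} \approx 17.96$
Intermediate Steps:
$S = 2013$ ($S = 2005 - -8 = 2005 + 8 = 2013$)
$- \frac{2969}{\left(\left(\left(480 + 151\right) + 253\right) + \left(-5\right) 1 \cdot 6\right) - 1053} + \frac{S}{662} = - \frac{2969}{\left(\left(\left(480 + 151\right) + 253\right) + \left(-5\right) 1 \cdot 6\right) - 1053} + \frac{2013}{662} = - \frac{2969}{\left(\left(631 + 253\right) - 30\right) - 1053} + 2013 \cdot \frac{1}{662} = - \frac{2969}{\left(884 - 30\right) - 1053} + \frac{2013}{662} = - \frac{2969}{854 - 1053} + \frac{2013}{662} = - \frac{2969}{-199} + \frac{2013}{662} = \left(-2969\right) \left(- \frac{1}{199}\right) + \frac{2013}{662} = \frac{2969}{199} + \frac{2013}{662} = \frac{2366065}{131738}$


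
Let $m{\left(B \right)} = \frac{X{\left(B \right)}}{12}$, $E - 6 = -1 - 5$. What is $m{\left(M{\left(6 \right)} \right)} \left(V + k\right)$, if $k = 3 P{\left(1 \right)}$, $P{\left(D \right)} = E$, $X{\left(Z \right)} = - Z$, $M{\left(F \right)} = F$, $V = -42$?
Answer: $21$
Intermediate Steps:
$E = 0$ ($E = 6 - 6 = 0$)
$P{\left(D \right)} = 0$
$k = 0$ ($k = 3 \cdot 0 = 0$)
$m{\left(B \right)} = - \frac{B}{12}$ ($m{\left(B \right)} = \frac{\left(-1\right) B}{12} = - B \frac{1}{12} = - \frac{B}{12}$)
$m{\left(M{\left(6 \right)} \right)} \left(V + k\right) = \left(- \frac{1}{12}\right) 6 \left(-42 + 0\right) = \left(- \frac{1}{2}\right) \left(-42\right) = 21$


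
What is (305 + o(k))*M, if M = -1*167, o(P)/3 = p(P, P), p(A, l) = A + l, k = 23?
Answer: -73981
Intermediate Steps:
o(P) = 6*P (o(P) = 3*(P + P) = 3*(2*P) = 6*P)
M = -167
(305 + o(k))*M = (305 + 6*23)*(-167) = (305 + 138)*(-167) = 443*(-167) = -73981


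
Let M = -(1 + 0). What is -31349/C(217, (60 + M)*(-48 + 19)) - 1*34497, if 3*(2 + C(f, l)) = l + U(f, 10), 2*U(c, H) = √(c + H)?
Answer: -406147159317/11792129 + 188094*√227/11792129 ≈ -34442.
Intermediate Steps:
M = -1 (M = -1*1 = -1)
U(c, H) = √(H + c)/2 (U(c, H) = √(c + H)/2 = √(H + c)/2)
C(f, l) = -2 + l/3 + √(10 + f)/6 (C(f, l) = -2 + (l + √(10 + f)/2)/3 = -2 + (l/3 + √(10 + f)/6) = -2 + l/3 + √(10 + f)/6)
-31349/C(217, (60 + M)*(-48 + 19)) - 1*34497 = -31349/(-2 + ((60 - 1)*(-48 + 19))/3 + √(10 + 217)/6) - 1*34497 = -31349/(-2 + (59*(-29))/3 + √227/6) - 34497 = -31349/(-2 + (⅓)*(-1711) + √227/6) - 34497 = -31349/(-2 - 1711/3 + √227/6) - 34497 = -31349/(-1717/3 + √227/6) - 34497 = -34497 - 31349/(-1717/3 + √227/6)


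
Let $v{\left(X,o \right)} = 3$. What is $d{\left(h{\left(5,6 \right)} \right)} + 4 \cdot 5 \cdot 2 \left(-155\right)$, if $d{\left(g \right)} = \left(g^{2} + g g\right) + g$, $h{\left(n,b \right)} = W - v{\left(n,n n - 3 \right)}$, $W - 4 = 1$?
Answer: $-6190$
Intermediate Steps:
$W = 5$ ($W = 4 + 1 = 5$)
$h{\left(n,b \right)} = 2$ ($h{\left(n,b \right)} = 5 - 3 = 2$)
$d{\left(g \right)} = g + 2 g^{2}$ ($d{\left(g \right)} = \left(g^{2} + g^{2}\right) + g = 2 g^{2} + g = g + 2 g^{2}$)
$d{\left(h{\left(5,6 \right)} \right)} + 4 \cdot 5 \cdot 2 \left(-155\right) = 2 \left(1 + 2 \cdot 2\right) + 4 \cdot 5 \cdot 2 \left(-155\right) = 2 \left(1 + 4\right) + 20 \cdot 2 \left(-155\right) = 2 \cdot 5 + 40 \left(-155\right) = 10 - 6200 = -6190$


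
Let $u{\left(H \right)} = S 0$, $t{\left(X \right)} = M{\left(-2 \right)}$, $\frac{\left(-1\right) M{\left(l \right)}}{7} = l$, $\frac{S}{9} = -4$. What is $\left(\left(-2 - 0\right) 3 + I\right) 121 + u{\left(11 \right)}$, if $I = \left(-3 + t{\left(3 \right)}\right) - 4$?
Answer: $121$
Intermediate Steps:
$S = -36$ ($S = 9 \left(-4\right) = -36$)
$M{\left(l \right)} = - 7 l$
$t{\left(X \right)} = 14$ ($t{\left(X \right)} = \left(-7\right) \left(-2\right) = 14$)
$u{\left(H \right)} = 0$ ($u{\left(H \right)} = \left(-36\right) 0 = 0$)
$I = 7$ ($I = \left(-3 + 14\right) - 4 = 11 - 4 = 7$)
$\left(\left(-2 - 0\right) 3 + I\right) 121 + u{\left(11 \right)} = \left(\left(-2 - 0\right) 3 + 7\right) 121 + 0 = \left(\left(-2 + 0\right) 3 + 7\right) 121 + 0 = \left(\left(-2\right) 3 + 7\right) 121 + 0 = \left(-6 + 7\right) 121 + 0 = 1 \cdot 121 + 0 = 121 + 0 = 121$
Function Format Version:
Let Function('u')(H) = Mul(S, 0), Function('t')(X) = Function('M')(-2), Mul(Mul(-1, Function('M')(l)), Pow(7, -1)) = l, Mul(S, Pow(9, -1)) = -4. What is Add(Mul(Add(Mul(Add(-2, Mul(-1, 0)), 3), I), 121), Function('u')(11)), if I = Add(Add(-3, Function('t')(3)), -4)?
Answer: 121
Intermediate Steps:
S = -36 (S = Mul(9, -4) = -36)
Function('M')(l) = Mul(-7, l)
Function('t')(X) = 14 (Function('t')(X) = Mul(-7, -2) = 14)
Function('u')(H) = 0 (Function('u')(H) = Mul(-36, 0) = 0)
I = 7 (I = Add(Add(-3, 14), -4) = Add(11, -4) = 7)
Add(Mul(Add(Mul(Add(-2, Mul(-1, 0)), 3), I), 121), Function('u')(11)) = Add(Mul(Add(Mul(Add(-2, Mul(-1, 0)), 3), 7), 121), 0) = Add(Mul(Add(Mul(Add(-2, 0), 3), 7), 121), 0) = Add(Mul(Add(Mul(-2, 3), 7), 121), 0) = Add(Mul(Add(-6, 7), 121), 0) = Add(Mul(1, 121), 0) = Add(121, 0) = 121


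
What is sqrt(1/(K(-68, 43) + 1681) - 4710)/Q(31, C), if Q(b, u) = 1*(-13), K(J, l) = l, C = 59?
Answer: -I*sqrt(3499736809)/11206 ≈ -5.2792*I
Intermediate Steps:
Q(b, u) = -13
sqrt(1/(K(-68, 43) + 1681) - 4710)/Q(31, C) = sqrt(1/(43 + 1681) - 4710)/(-13) = sqrt(1/1724 - 4710)*(-1/13) = sqrt(-8120039/1724)*(-1/13) = (I*sqrt(3499736809)/862)*(-1/13) = -I*sqrt(3499736809)/11206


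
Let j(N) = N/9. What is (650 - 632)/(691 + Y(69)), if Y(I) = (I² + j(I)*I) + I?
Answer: 9/3025 ≈ 0.0029752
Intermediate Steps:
j(N) = N/9 (j(N) = N*(⅑) = N/9)
Y(I) = I + 10*I²/9 (Y(I) = (I² + (I/9)*I) + I = (I² + I²/9) + I = 10*I²/9 + I = I + 10*I²/9)
(650 - 632)/(691 + Y(69)) = (650 - 632)/(691 + (⅑)*69*(9 + 10*69)) = 18/(691 + (⅑)*69*(9 + 690)) = 18/(691 + (⅑)*69*699) = 18/(691 + 5359) = 18/6050 = 18*(1/6050) = 9/3025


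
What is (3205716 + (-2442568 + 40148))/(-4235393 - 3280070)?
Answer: -803296/7515463 ≈ -0.10689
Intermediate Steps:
(3205716 + (-2442568 + 40148))/(-4235393 - 3280070) = (3205716 - 2402420)/(-7515463) = 803296*(-1/7515463) = -803296/7515463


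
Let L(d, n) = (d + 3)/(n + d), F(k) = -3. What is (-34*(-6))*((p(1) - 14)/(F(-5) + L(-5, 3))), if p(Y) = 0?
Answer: 1428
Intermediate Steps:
L(d, n) = (3 + d)/(d + n)
(-34*(-6))*((p(1) - 14)/(F(-5) + L(-5, 3))) = (-34*(-6))*((0 - 14)/(-3 + (3 - 5)/(-5 + 3))) = 204*(-14/(-3 - 2/(-2))) = 204*(-14/(-3 - 1/2*(-2))) = 204*(-14/(-3 + 1)) = 204*(-14/(-2)) = 204*(-14*(-1/2)) = 204*7 = 1428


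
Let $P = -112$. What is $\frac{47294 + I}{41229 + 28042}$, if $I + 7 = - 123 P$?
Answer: $\frac{61063}{69271} \approx 0.88151$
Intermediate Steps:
$I = 13769$ ($I = -7 - -13776 = -7 + 13776 = 13769$)
$\frac{47294 + I}{41229 + 28042} = \frac{47294 + 13769}{41229 + 28042} = \frac{61063}{69271}$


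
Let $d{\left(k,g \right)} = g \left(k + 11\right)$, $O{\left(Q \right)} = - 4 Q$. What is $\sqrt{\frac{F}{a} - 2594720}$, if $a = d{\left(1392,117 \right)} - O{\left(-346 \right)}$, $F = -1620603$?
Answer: $\frac{i \sqrt{68742430583682581}}{162767} \approx 1610.8 i$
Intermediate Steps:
$d{\left(k,g \right)} = g \left(11 + k\right)$
$a = 162767$ ($a = 117 \left(11 + 1392\right) - \left(-4\right) \left(-346\right) = 117 \cdot 1403 - 1384 = 164151 - 1384 = 162767$)
$\sqrt{\frac{F}{a} - 2594720} = \sqrt{- \frac{1620603}{162767} - 2594720} = \sqrt{- \frac{422336410843}{162767}} = \frac{i \sqrt{68742430583682581}}{162767}$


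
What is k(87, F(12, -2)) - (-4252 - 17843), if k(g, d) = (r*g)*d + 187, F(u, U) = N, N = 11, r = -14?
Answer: 8884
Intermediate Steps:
F(u, U) = 11
k(g, d) = 187 - 14*d*g (k(g, d) = (-14*g)*d + 187 = -14*d*g + 187 = 187 - 14*d*g)
k(87, F(12, -2)) - (-4252 - 17843) = (187 - 14*11*87) - (-4252 - 17843) = (187 - 13398) - 1*(-22095) = -13211 + 22095 = 8884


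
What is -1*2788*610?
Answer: -1700680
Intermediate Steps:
-1*2788*610 = -2788*610 = -1700680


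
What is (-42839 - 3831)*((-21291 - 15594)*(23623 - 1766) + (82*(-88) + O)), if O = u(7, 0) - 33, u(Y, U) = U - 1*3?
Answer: 37625479868990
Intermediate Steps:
u(Y, U) = -3 + U (u(Y, U) = U - 3 = -3 + U)
O = -36 (O = (-3 + 0) - 33 = -3 - 33 = -36)
(-42839 - 3831)*((-21291 - 15594)*(23623 - 1766) + (82*(-88) + O)) = (-42839 - 3831)*((-21291 - 15594)*(23623 - 1766) + (82*(-88) - 36)) = -46670*(-36885*21857 + (-7216 - 36)) = -46670*(-806195445 - 7252) = -46670*(-806202697) = 37625479868990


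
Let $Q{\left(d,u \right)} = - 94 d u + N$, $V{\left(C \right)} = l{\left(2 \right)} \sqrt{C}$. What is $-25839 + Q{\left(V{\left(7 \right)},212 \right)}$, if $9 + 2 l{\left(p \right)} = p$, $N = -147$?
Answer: $-25986 + 69748 \sqrt{7} \approx 1.5855 \cdot 10^{5}$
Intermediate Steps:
$l{\left(p \right)} = - \frac{9}{2} + \frac{p}{2}$
$V{\left(C \right)} = - \frac{7 \sqrt{C}}{2}$ ($V{\left(C \right)} = \left(- \frac{9}{2} + \frac{1}{2} \cdot 2\right) \sqrt{C} = \left(- \frac{9}{2} + 1\right) \sqrt{C} = - \frac{7 \sqrt{C}}{2}$)
$Q{\left(d,u \right)} = -147 - 94 d u$ ($Q{\left(d,u \right)} = - 94 d u - 147 = -147 - 94 d u$)
$-25839 + Q{\left(V{\left(7 \right)},212 \right)} = -25839 - \left(147 + 94 \left(- \frac{7 \sqrt{7}}{2}\right) 212\right) = -25839 - \left(147 - 69748 \sqrt{7}\right) = -25986 + 69748 \sqrt{7}$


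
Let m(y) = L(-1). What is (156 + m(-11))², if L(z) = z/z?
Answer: 24649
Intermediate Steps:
L(z) = 1
m(y) = 1
(156 + m(-11))² = (156 + 1)² = 157² = 24649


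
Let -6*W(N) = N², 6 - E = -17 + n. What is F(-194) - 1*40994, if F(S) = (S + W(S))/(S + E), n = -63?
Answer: -3315664/81 ≈ -40934.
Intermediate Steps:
E = 86 (E = 6 - (-17 - 63) = 6 - 1*(-80) = 6 + 80 = 86)
W(N) = -N²/6
F(S) = (S - S²/6)/(86 + S) (F(S) = (S - S²/6)/(S + 86) = (S - S²/6)/(86 + S))
F(-194) - 1*40994 = (⅙)*(-194)*(6 - 1*(-194))/(86 - 194) - 1*40994 = (⅙)*(-194)*(6 + 194)/(-108) - 40994 = (⅙)*(-194)*(-1/108)*200 - 40994 = 4850/81 - 40994 = -3315664/81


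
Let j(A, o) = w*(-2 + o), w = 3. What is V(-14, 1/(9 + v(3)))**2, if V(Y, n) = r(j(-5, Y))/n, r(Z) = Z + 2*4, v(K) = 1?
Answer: 160000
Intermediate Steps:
j(A, o) = -6 + 3*o (j(A, o) = 3*(-2 + o) = -6 + 3*o)
r(Z) = 8 + Z (r(Z) = Z + 8 = 8 + Z)
V(Y, n) = (2 + 3*Y)/n (V(Y, n) = (8 + (-6 + 3*Y))/n = (2 + 3*Y)/n)
V(-14, 1/(9 + v(3)))**2 = ((2 + 3*(-14))/(1/(9 + 1)))**2 = ((2 - 42)/(1/10))**2 = (-40/(1/10))**2 = (10*(-40))**2 = (-400)**2 = 160000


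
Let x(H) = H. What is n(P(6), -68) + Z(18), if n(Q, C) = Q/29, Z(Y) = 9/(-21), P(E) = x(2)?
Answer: -73/203 ≈ -0.35961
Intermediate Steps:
P(E) = 2
Z(Y) = -3/7 (Z(Y) = 9*(-1/21) = -3/7)
n(Q, C) = Q/29 (n(Q, C) = Q*(1/29) = Q/29)
n(P(6), -68) + Z(18) = (1/29)*2 - 3/7 = 2/29 - 3/7 = -73/203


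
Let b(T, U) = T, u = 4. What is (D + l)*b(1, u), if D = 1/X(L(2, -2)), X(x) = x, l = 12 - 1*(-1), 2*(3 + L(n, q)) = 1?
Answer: 63/5 ≈ 12.600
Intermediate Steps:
L(n, q) = -5/2 (L(n, q) = -3 + (½)*1 = -3 + ½ = -5/2)
l = 13 (l = 12 + 1 = 13)
D = -⅖ (D = 1/(-5/2) = -⅖ ≈ -0.40000)
(D + l)*b(1, u) = (-⅖ + 13)*1 = (63/5)*1 = 63/5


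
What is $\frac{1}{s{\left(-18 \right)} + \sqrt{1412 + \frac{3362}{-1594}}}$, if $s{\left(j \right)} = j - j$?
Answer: $\frac{\sqrt{895575351}}{1123683} \approx 0.026632$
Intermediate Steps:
$s{\left(j \right)} = 0$
$\frac{1}{s{\left(-18 \right)} + \sqrt{1412 + \frac{3362}{-1594}}} = \frac{1}{0 + \sqrt{1412 + \frac{3362}{-1594}}} = \frac{1}{0 + \sqrt{1412 + 3362 \left(- \frac{1}{1594}\right)}} = \frac{1}{0 + \sqrt{1412 - \frac{1681}{797}}} = \frac{1}{0 + \sqrt{\frac{1123683}{797}}} = \frac{1}{0 + \frac{\sqrt{895575351}}{797}} = \frac{1}{\frac{1}{797} \sqrt{895575351}} = \frac{\sqrt{895575351}}{1123683}$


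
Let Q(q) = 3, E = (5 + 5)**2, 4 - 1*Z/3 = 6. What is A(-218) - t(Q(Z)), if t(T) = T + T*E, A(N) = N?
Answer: -521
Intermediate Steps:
Z = -6 (Z = 12 - 3*6 = 12 - 18 = -6)
E = 100 (E = 10**2 = 100)
t(T) = 101*T (t(T) = T + T*100 = T + 100*T = 101*T)
A(-218) - t(Q(Z)) = -218 - 101*3 = -218 - 1*303 = -218 - 303 = -521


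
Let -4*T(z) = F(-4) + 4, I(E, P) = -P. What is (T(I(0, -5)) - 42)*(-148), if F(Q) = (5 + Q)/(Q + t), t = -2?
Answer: 38147/6 ≈ 6357.8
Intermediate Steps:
F(Q) = (5 + Q)/(-2 + Q) (F(Q) = (5 + Q)/(Q - 2) = (5 + Q)/(-2 + Q))
T(z) = -23/24 (T(z) = -((5 - 4)/(-2 - 4) + 4)/4 = -(1/(-6) + 4)/4 = -(-1/6*1 + 4)/4 = -(-1/6 + 4)/4 = -1/4*23/6 = -23/24)
(T(I(0, -5)) - 42)*(-148) = (-23/24 - 42)*(-148) = -1031/24*(-148) = 38147/6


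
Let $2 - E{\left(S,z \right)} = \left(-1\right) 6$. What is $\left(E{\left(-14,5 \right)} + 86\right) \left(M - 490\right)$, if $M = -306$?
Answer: $-74824$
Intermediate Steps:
$E{\left(S,z \right)} = 8$ ($E{\left(S,z \right)} = 2 - \left(-1\right) 6 = 2 - -6 = 2 + 6 = 8$)
$\left(E{\left(-14,5 \right)} + 86\right) \left(M - 490\right) = \left(8 + 86\right) \left(-306 - 490\right) = 94 \left(-796\right) = -74824$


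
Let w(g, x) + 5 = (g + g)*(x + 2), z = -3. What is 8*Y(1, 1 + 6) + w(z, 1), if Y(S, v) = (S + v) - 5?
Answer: 1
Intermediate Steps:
Y(S, v) = -5 + S + v
w(g, x) = -5 + 2*g*(2 + x) (w(g, x) = -5 + (g + g)*(x + 2) = -5 + (2*g)*(2 + x) = -5 + 2*g*(2 + x))
8*Y(1, 1 + 6) + w(z, 1) = 8*(-5 + 1 + (1 + 6)) + (-5 + 4*(-3) + 2*(-3)*1) = 8*(-5 + 1 + 7) + (-5 - 12 - 6) = 8*3 - 23 = 24 - 23 = 1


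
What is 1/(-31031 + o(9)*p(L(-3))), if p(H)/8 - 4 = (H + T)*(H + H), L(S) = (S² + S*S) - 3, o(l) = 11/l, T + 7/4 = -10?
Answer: -9/270347 ≈ -3.3291e-5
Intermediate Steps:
T = -47/4 (T = -7/4 - 10 = -47/4 ≈ -11.750)
L(S) = -3 + 2*S² (L(S) = (S² + S²) - 3 = 2*S² - 3 = -3 + 2*S²)
p(H) = 32 + 16*H*(-47/4 + H) (p(H) = 32 + 8*((H - 47/4)*(H + H)) = 32 + 8*((-47/4 + H)*(2*H)) = 32 + 8*(2*H*(-47/4 + H)) = 32 + 16*H*(-47/4 + H))
1/(-31031 + o(9)*p(L(-3))) = 1/(-31031 + (11/9)*(32 - 188*(-3 + 2*(-3)²) + 16*(-3 + 2*(-3)²)²)) = 1/(-31031 + (11*(⅑))*(32 - 188*(-3 + 2*9) + 16*(-3 + 2*9)²)) = 1/(-31031 + 11*(32 - 188*(-3 + 18) + 16*(-3 + 18)²)/9) = 1/(-31031 + 11*(32 - 188*15 + 16*15²)/9) = 1/(-31031 + 11*(32 - 2820 + 16*225)/9) = 1/(-31031 + 11*(32 - 2820 + 3600)/9) = 1/(-31031 + (11/9)*812) = 1/(-31031 + 8932/9) = 1/(-270347/9) = -9/270347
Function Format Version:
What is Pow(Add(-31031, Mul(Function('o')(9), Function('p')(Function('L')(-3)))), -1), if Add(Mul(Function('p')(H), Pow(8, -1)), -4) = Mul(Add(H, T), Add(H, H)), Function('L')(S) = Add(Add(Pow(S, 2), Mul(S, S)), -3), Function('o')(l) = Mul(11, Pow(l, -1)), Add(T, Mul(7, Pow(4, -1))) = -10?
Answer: Rational(-9, 270347) ≈ -3.3291e-5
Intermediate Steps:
T = Rational(-47, 4) (T = Add(Rational(-7, 4), -10) = Rational(-47, 4) ≈ -11.750)
Function('L')(S) = Add(-3, Mul(2, Pow(S, 2))) (Function('L')(S) = Add(Add(Pow(S, 2), Pow(S, 2)), -3) = Add(Mul(2, Pow(S, 2)), -3) = Add(-3, Mul(2, Pow(S, 2))))
Function('p')(H) = Add(32, Mul(16, H, Add(Rational(-47, 4), H))) (Function('p')(H) = Add(32, Mul(8, Mul(Add(H, Rational(-47, 4)), Add(H, H)))) = Add(32, Mul(8, Mul(Add(Rational(-47, 4), H), Mul(2, H)))) = Add(32, Mul(8, Mul(2, H, Add(Rational(-47, 4), H)))) = Add(32, Mul(16, H, Add(Rational(-47, 4), H))))
Pow(Add(-31031, Mul(Function('o')(9), Function('p')(Function('L')(-3)))), -1) = Pow(Add(-31031, Mul(Mul(11, Pow(9, -1)), Add(32, Mul(-188, Add(-3, Mul(2, Pow(-3, 2)))), Mul(16, Pow(Add(-3, Mul(2, Pow(-3, 2))), 2))))), -1) = Pow(Add(-31031, Mul(Mul(11, Rational(1, 9)), Add(32, Mul(-188, Add(-3, Mul(2, 9))), Mul(16, Pow(Add(-3, Mul(2, 9)), 2))))), -1) = Pow(Add(-31031, Mul(Rational(11, 9), Add(32, Mul(-188, Add(-3, 18)), Mul(16, Pow(Add(-3, 18), 2))))), -1) = Pow(Add(-31031, Mul(Rational(11, 9), Add(32, Mul(-188, 15), Mul(16, Pow(15, 2))))), -1) = Pow(Add(-31031, Mul(Rational(11, 9), Add(32, -2820, Mul(16, 225)))), -1) = Pow(Add(-31031, Mul(Rational(11, 9), Add(32, -2820, 3600))), -1) = Pow(Add(-31031, Mul(Rational(11, 9), 812)), -1) = Pow(Add(-31031, Rational(8932, 9)), -1) = Pow(Rational(-270347, 9), -1) = Rational(-9, 270347)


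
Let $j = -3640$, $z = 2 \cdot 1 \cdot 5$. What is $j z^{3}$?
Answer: $-3640000$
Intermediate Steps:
$z = 10$ ($z = 2 \cdot 5 = 10$)
$j z^{3} = - 3640 \cdot 10^{3} = \left(-3640\right) 1000 = -3640000$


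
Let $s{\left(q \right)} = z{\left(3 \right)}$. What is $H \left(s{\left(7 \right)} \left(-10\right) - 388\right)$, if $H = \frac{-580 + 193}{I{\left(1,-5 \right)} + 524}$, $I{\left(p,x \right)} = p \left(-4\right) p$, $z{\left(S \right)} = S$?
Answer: $\frac{80883}{260} \approx 311.09$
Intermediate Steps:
$s{\left(q \right)} = 3$
$I{\left(p,x \right)} = - 4 p^{2}$ ($I{\left(p,x \right)} = - 4 p p = - 4 p^{2}$)
$H = - \frac{387}{520}$ ($H = \frac{-580 + 193}{- 4 \cdot 1^{2} + 524} = - \frac{387}{\left(-4\right) 1 + 524} = - \frac{387}{-4 + 524} = - \frac{387}{520} \approx -0.74423$)
$H \left(s{\left(7 \right)} \left(-10\right) - 388\right) = - \frac{387 \left(3 \left(-10\right) - 388\right)}{520} = - \frac{387 \left(-30 - 388\right)}{520} = \left(- \frac{387}{520}\right) \left(-418\right) = \frac{80883}{260}$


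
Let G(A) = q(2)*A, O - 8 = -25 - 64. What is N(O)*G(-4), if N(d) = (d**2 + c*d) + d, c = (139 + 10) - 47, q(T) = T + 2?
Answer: 28512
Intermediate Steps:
q(T) = 2 + T
c = 102 (c = 149 - 47 = 102)
O = -81 (O = 8 + (-25 - 64) = 8 - 89 = -81)
N(d) = d**2 + 103*d (N(d) = (d**2 + 102*d) + d = d**2 + 103*d)
G(A) = 4*A (G(A) = (2 + 2)*A = 4*A)
N(O)*G(-4) = (-81*(103 - 81))*(4*(-4)) = -81*22*(-16) = -1782*(-16) = 28512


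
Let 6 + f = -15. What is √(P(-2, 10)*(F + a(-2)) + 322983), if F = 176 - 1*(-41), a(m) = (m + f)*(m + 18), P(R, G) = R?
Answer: √323285 ≈ 568.58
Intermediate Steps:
f = -21 (f = -6 - 15 = -21)
a(m) = (-21 + m)*(18 + m) (a(m) = (m - 21)*(m + 18) = (-21 + m)*(18 + m))
F = 217 (F = 176 + 41 = 217)
√(P(-2, 10)*(F + a(-2)) + 322983) = √(-2*(217 + (-378 + (-2)² - 3*(-2))) + 322983) = √(-2*(217 + (-378 + 4 + 6)) + 322983) = √(-2*(217 - 368) + 322983) = √(-2*(-151) + 322983) = √(302 + 322983) = √323285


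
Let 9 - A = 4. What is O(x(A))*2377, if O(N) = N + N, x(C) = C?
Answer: 23770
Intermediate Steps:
A = 5 (A = 9 - 1*4 = 9 - 4 = 5)
O(N) = 2*N
O(x(A))*2377 = (2*5)*2377 = 10*2377 = 23770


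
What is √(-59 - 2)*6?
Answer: 6*I*√61 ≈ 46.862*I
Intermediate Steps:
√(-59 - 2)*6 = √(-61)*6 = (I*√61)*6 = 6*I*√61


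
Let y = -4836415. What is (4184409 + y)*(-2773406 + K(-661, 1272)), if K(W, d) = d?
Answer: 1807448000804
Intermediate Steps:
(4184409 + y)*(-2773406 + K(-661, 1272)) = (4184409 - 4836415)*(-2773406 + 1272) = -652006*(-2772134) = 1807448000804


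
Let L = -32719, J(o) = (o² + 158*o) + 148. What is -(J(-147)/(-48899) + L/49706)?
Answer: 1526908267/2430573694 ≈ 0.62821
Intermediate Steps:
J(o) = 148 + o² + 158*o
-(J(-147)/(-48899) + L/49706) = -((148 + (-147)² + 158*(-147))/(-48899) - 32719/49706) = -((148 + 21609 - 23226)*(-1/48899) - 32719*1/49706) = -(-1469*(-1/48899) - 32719/49706) = -(1469/48899 - 32719/49706) = -1*(-1526908267/2430573694) = 1526908267/2430573694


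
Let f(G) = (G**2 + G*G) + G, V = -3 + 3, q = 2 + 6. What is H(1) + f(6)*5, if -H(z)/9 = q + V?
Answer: 318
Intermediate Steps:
q = 8
V = 0
f(G) = G + 2*G**2 (f(G) = (G**2 + G**2) + G = 2*G**2 + G = G + 2*G**2)
H(z) = -72 (H(z) = -9*(8 + 0) = -9*8 = -72)
H(1) + f(6)*5 = -72 + (6*(1 + 2*6))*5 = -72 + (6*(1 + 12))*5 = -72 + (6*13)*5 = -72 + 78*5 = -72 + 390 = 318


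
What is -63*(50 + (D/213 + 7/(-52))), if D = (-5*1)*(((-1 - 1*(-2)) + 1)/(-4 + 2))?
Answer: -11603949/3692 ≈ -3143.0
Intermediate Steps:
D = 5 (D = -5*((-1 + 2) + 1)/(-2) = -5*(1 + 1)*(-1)/2 = -10*(-1)/2 = -5*(-1) = 5)
-63*(50 + (D/213 + 7/(-52))) = -63*(50 + (5/213 + 7/(-52))) = -63*(50 + (5*(1/213) + 7*(-1/52))) = -63*(50 + (5/213 - 7/52)) = -63*(50 - 1231/11076) = -63*552569/11076 = -11603949/3692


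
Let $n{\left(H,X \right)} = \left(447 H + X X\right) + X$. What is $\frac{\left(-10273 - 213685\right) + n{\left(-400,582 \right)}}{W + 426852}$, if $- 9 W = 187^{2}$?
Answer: $- \frac{571068}{3806699} \approx -0.15002$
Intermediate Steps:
$n{\left(H,X \right)} = X + X^{2} + 447 H$ ($n{\left(H,X \right)} = \left(447 H + X^{2}\right) + X = \left(X^{2} + 447 H\right) + X = X + X^{2} + 447 H$)
$W = - \frac{34969}{9}$ ($W = - \frac{187^{2}}{9} = \left(- \frac{1}{9}\right) 34969 = - \frac{34969}{9} \approx -3885.4$)
$\frac{\left(-10273 - 213685\right) + n{\left(-400,582 \right)}}{W + 426852} = \frac{\left(-10273 - 213685\right) + \left(582 + 582^{2} + 447 \left(-400\right)\right)}{- \frac{34969}{9} + 426852} = \frac{\left(-10273 - 213685\right) + \left(582 + 338724 - 178800\right)}{\frac{3806699}{9}} = \left(-223958 + 160506\right) \frac{9}{3806699} = \left(-63452\right) \frac{9}{3806699} = - \frac{571068}{3806699}$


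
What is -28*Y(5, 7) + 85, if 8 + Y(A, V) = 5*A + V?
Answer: -587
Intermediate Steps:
Y(A, V) = -8 + V + 5*A (Y(A, V) = -8 + (5*A + V) = -8 + (V + 5*A) = -8 + V + 5*A)
-28*Y(5, 7) + 85 = -28*(-8 + 7 + 5*5) + 85 = -28*(-8 + 7 + 25) + 85 = -28*24 + 85 = -672 + 85 = -587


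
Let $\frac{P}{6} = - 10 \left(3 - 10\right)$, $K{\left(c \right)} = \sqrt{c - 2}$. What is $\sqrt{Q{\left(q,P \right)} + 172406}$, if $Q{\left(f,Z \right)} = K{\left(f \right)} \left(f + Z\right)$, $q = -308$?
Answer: $\sqrt{172406 + 112 i \sqrt{310}} \approx 415.22 + 2.375 i$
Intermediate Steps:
$K{\left(c \right)} = \sqrt{-2 + c}$
$P = 420$ ($P = 6 \left(- 10 \left(3 - 10\right)\right) = 6 \left(\left(-10\right) \left(-7\right)\right) = 6 \cdot 70 = 420$)
$Q{\left(f,Z \right)} = \sqrt{-2 + f} \left(Z + f\right)$ ($Q{\left(f,Z \right)} = \sqrt{-2 + f} \left(f + Z\right) = \sqrt{-2 + f} \left(Z + f\right)$)
$\sqrt{Q{\left(q,P \right)} + 172406} = \sqrt{\sqrt{-2 - 308} \left(420 - 308\right) + 172406} = \sqrt{\sqrt{-310} \cdot 112 + 172406} = \sqrt{i \sqrt{310} \cdot 112 + 172406} = \sqrt{112 i \sqrt{310} + 172406} = \sqrt{172406 + 112 i \sqrt{310}}$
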